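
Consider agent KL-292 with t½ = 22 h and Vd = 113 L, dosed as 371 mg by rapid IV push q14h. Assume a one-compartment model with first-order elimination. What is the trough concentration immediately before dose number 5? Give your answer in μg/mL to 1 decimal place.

f = (1/2)^(τ/t½) = (1/2)^(14/22) ≈ 0.6433.
C₀ = D/Vd = 371/113 ≈ 3.283 μg/mL.
Before the 5th dose, 4 doses have been given. Superposition: Cmin = C₀·(f + f² + … + f^4).
≈ 3.283 × (0.6433 + 0.4138 + 0.2662 + 0.1713) ≈ 3.283 × 1.4946 ≈ 4.907 μg/mL.

4.9 μg/mL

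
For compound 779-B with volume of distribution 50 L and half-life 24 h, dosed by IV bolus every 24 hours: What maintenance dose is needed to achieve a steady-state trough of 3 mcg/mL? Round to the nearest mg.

150 mg

τ/t½ = 24/24 ≈ 1, so f = (1/2)^(24/24) ≈ 0.500000.
Cmin,ss = (D/Vd)·f/(1−f), so D = Cmin,ss·Vd·(1−f)/f.
D = 3 × 50 × (1−f)/f ≈ 3 × 50 × 1.00000 ≈ 150.00 mg.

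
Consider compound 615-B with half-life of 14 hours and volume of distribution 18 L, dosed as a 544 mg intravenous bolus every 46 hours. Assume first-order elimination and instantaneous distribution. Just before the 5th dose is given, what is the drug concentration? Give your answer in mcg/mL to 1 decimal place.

3.5 mcg/mL

f = (1/2)^(τ/t½) = (1/2)^(46/14) ≈ 0.1025.
C₀ = D/Vd = 544/18 ≈ 30.222 mcg/mL.
Before the 5th dose, 4 doses have been given. Superposition: Cmin = C₀·(f + f² + … + f^4).
≈ 30.222 × (0.1025 + 0.0105 + 0.0011 + 0.0001) ≈ 30.222 × 0.1142 ≈ 3.451 mcg/mL.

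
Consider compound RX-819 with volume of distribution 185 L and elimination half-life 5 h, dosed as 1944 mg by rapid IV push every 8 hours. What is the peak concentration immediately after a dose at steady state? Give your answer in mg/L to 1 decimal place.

k = ln2/t½ = ln2/5 ≈ 0.138629 h⁻¹; fraction remaining f = e^(−kτ) = e^(−0.138629×8) ≈ 0.3299.
Accumulation ratio R = 1/(1 − f) ≈ 1/0.6701 ≈ 1.4923.
Single-dose peak C₀ = D/Vd = 1944/185 ≈ 10.508 mg/L.
Steady-state peak Cmax,ss = C₀·R ≈ 10.508 × 1.4923 ≈ 15.681 mg/L.

15.7 mg/L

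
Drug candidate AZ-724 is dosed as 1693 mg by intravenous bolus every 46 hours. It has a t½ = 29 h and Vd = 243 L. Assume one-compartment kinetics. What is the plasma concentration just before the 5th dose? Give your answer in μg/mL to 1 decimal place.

3.4 μg/mL

f = (1/2)^(τ/t½) = (1/2)^(46/29) ≈ 0.3330.
C₀ = D/Vd = 1693/243 ≈ 6.967 μg/mL.
Before the 5th dose, 4 doses have been given. Superposition: Cmin = C₀·(f + f² + … + f^4).
≈ 6.967 × (0.3330 + 0.1109 + 0.0369 + 0.0123) ≈ 6.967 × 0.4931 ≈ 3.435 μg/mL.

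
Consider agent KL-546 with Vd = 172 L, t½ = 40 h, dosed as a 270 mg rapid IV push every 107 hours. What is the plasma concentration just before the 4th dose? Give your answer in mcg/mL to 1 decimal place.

0.3 mcg/mL

f = (1/2)^(τ/t½) = (1/2)^(107/40) ≈ 0.1566.
C₀ = D/Vd = 270/172 ≈ 1.570 mcg/mL.
Before the 4th dose, 3 doses have been given. Superposition: Cmin = C₀·(f + f² + … + f^3).
≈ 1.570 × (0.1566 + 0.0245 + 0.0038) ≈ 1.570 × 0.1849 ≈ 0.290 mcg/mL.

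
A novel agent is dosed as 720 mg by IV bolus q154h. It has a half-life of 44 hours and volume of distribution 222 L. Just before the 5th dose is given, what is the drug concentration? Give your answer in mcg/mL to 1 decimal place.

0.3 mcg/mL

f = (1/2)^(τ/t½) = (1/2)^(154/44) ≈ 0.0884.
C₀ = D/Vd = 720/222 ≈ 3.243 mcg/mL.
Before the 5th dose, 4 doses have been given. Superposition: Cmin = C₀·(f + f² + … + f^4).
≈ 3.243 × (0.0884 + 0.0078 + 0.0007 + 0.0001) ≈ 3.243 × 0.0970 ≈ 0.315 mcg/mL.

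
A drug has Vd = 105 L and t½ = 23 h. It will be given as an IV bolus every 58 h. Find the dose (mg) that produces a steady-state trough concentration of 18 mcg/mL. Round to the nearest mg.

τ/t½ = 58/23 ≈ 2.5217, so f = (1/2)^(58/23) ≈ 0.174133.
Cmin,ss = (D/Vd)·f/(1−f), so D = Cmin,ss·Vd·(1−f)/f.
D = 18 × 105 × (1−f)/f ≈ 18 × 105 × 4.74274 ≈ 8963.78 mg.

8964 mg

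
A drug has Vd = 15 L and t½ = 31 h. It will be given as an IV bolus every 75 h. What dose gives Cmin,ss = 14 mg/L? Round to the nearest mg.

τ/t½ = 75/31 ≈ 2.4194, so f = (1/2)^(75/31) ≈ 0.186940.
Cmin,ss = (D/Vd)·f/(1−f), so D = Cmin,ss·Vd·(1−f)/f.
D = 14 × 15 × (1−f)/f ≈ 14 × 15 × 4.34931 ≈ 913.36 mg.

913 mg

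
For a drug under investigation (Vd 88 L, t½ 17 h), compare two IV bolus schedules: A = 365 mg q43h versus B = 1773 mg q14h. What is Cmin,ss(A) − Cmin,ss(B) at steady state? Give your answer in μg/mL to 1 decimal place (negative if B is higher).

-25.3 μg/mL

Regimen A: f = (1/2)^(43/17) ≈ 0.1732; Cmin,ss = (365/88)·f/(1−f) ≈ 0.869 μg/mL.
Regimen B: f = (1/2)^(14/17) ≈ 0.5651; Cmin,ss = (1773/88)·f/(1−f) ≈ 26.180 μg/mL.
Difference ≈ 0.869 − 26.180 ≈ -25.311 μg/mL.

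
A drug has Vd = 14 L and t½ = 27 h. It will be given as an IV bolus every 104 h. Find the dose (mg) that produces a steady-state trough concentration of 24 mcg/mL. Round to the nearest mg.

τ/t½ = 104/27 ≈ 3.8519, so f = (1/2)^(104/27) ≈ 0.069259.
Cmin,ss = (D/Vd)·f/(1−f), so D = Cmin,ss·Vd·(1−f)/f.
D = 24 × 14 × (1−f)/f ≈ 24 × 14 × 13.43856 ≈ 4515.36 mg.

4515 mg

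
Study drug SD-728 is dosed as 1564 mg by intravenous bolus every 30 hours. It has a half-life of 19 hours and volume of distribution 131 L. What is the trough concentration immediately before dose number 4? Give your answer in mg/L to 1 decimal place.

5.8 mg/L

f = (1/2)^(τ/t½) = (1/2)^(30/19) ≈ 0.3347.
C₀ = D/Vd = 1564/131 ≈ 11.939 mg/L.
Before the 4th dose, 3 doses have been given. Superposition: Cmin = C₀·(f + f² + … + f^3).
≈ 11.939 × (0.3347 + 0.1120 + 0.0375) ≈ 11.939 × 0.4842 ≈ 5.781 mg/L.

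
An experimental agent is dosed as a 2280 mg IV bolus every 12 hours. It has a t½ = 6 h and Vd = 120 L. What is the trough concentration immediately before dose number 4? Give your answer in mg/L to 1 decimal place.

6.2 mg/L

f = (1/2)^(τ/t½) = (1/2)^(12/6) ≈ 0.2500.
C₀ = D/Vd = 2280/120 ≈ 19.000 mg/L.
Before the 4th dose, 3 doses have been given. Superposition: Cmin = C₀·(f + f² + … + f^3).
≈ 19.000 × (0.2500 + 0.0625 + 0.0156) ≈ 19.000 × 0.3281 ≈ 6.234 mg/L.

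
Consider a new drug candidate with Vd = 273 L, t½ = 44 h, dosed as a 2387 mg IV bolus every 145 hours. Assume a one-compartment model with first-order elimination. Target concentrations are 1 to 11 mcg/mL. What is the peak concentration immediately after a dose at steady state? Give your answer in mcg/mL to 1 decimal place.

k = ln2/t½ = ln2/44 ≈ 0.015753 h⁻¹; fraction remaining f = e^(−kτ) = e^(−0.015753×145) ≈ 0.1019.
Accumulation ratio R = 1/(1 − f) ≈ 1/0.8981 ≈ 1.1135.
Single-dose peak C₀ = D/Vd = 2387/273 ≈ 8.744 mcg/mL.
Cmax,ss = C₀/(1 − f) ≈ 8.744/0.8981 ≈ 9.736 mcg/mL.
Peak 9.7 mcg/mL vs MTC 11 mcg/mL: below toxic threshold.

9.7 mcg/mL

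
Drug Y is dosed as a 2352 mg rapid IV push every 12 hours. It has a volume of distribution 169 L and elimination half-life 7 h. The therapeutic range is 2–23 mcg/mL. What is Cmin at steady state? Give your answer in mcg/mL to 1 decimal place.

Over one 12-h interval, 12/7 ≈ 1.7143 half-lives elapse, leaving f ≈ 0.3048 of each dose.
Accumulation ratio R = 1/(1 − f) ≈ 1/0.6952 ≈ 1.4384.
Each bolus raises the concentration by D/Vd = 2352/169 ≈ 13.917 mcg/mL.
Steady-state peak Cmax,ss = C₀·R ≈ 13.917 × 1.4384 ≈ 20.018 mcg/mL.
One interval later, Cmin,ss = Cmax,ss·e^(−kτ) ≈ 20.018 × 0.3048 ≈ 6.101 mcg/mL.
Trough 6.1 mcg/mL vs MEC 2 mcg/mL: adequate.

6.1 mcg/mL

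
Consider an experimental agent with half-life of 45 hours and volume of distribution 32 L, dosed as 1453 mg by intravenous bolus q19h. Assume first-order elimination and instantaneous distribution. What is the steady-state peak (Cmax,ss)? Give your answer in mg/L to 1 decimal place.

τ/t½ = 19/45 ≈ 0.42222, so fraction remaining f = (1/2)^(19/45) ≈ 0.7463.
At steady state, accumulation factor R = 1/(1 − e^(−kτ)) ≈ 3.9417.
Single-dose peak C₀ = D/Vd = 1453/32 ≈ 45.406 mg/L.
Steady-state peak Cmax,ss = C₀·R ≈ 45.406 × 3.9417 ≈ 178.977 mg/L.

179.0 mg/L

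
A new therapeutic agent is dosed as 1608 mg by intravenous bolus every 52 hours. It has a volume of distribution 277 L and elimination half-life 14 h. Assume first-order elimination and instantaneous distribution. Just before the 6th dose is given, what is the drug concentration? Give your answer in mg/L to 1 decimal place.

f = (1/2)^(τ/t½) = (1/2)^(52/14) ≈ 0.0762.
C₀ = D/Vd = 1608/277 ≈ 5.805 mg/L.
Before the 6th dose, 5 doses have been given. Superposition: Cmin = C₀·(f + f² + … + f^5).
≈ 5.805 × (0.0762 + 0.0058 + 0.0004 + 0.0000 + 0.0000) ≈ 5.805 × 0.0824 ≈ 0.478 mg/L.

0.5 mg/L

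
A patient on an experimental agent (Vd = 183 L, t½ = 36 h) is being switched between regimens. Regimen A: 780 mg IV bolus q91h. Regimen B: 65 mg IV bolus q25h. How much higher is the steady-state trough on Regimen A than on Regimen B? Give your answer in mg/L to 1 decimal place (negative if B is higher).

0.3 mg/L

Regimen A: f = (1/2)^(91/36) ≈ 0.1734; Cmin,ss = (780/183)·f/(1−f) ≈ 0.894 mg/L.
Regimen B: f = (1/2)^(25/36) ≈ 0.6179; Cmin,ss = (65/183)·f/(1−f) ≈ 0.574 mg/L.
Difference ≈ 0.894 − 0.574 ≈ 0.320 mg/L.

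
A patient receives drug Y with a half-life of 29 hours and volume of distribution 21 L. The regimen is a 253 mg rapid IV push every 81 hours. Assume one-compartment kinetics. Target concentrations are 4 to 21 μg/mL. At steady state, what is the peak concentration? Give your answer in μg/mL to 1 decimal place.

14.1 μg/mL

τ/t½ = 81/29 ≈ 2.7931, so fraction remaining f = (1/2)^(81/29) ≈ 0.1443.
Accumulation ratio R = 1/(1 − f) ≈ 1/0.8557 ≈ 1.1686.
Single-dose peak C₀ = D/Vd = 253/21 ≈ 12.048 μg/mL.
Steady-state peak Cmax,ss = C₀·R ≈ 12.048 × 1.1686 ≈ 14.079 μg/mL.
Peak 14.1 μg/mL vs MTC 21 μg/mL: below toxic threshold.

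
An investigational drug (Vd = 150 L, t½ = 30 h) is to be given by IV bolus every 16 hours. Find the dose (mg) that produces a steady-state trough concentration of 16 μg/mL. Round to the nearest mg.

1073 mg

τ/t½ = 16/30 ≈ 0.53333, so f = (1/2)^(16/30) ≈ 0.690956.
Cmin,ss = (D/Vd)·f/(1−f), so D = Cmin,ss·Vd·(1−f)/f.
D = 16 × 150 × (1−f)/f ≈ 16 × 150 × 0.44727 ≈ 1073.45 mg.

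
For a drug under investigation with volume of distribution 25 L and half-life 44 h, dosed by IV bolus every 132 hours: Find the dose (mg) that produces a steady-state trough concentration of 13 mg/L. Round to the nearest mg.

τ/t½ = 132/44 ≈ 3, so f = (1/2)^(132/44) ≈ 0.125000.
Cmin,ss = (D/Vd)·f/(1−f), so D = Cmin,ss·Vd·(1−f)/f.
D = 13 × 25 × (1−f)/f ≈ 13 × 25 × 7.00000 ≈ 2275.00 mg.

2275 mg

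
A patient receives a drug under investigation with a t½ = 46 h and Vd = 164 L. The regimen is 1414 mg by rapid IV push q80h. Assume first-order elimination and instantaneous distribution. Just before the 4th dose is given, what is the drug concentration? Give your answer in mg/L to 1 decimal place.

f = (1/2)^(τ/t½) = (1/2)^(80/46) ≈ 0.2996.
C₀ = D/Vd = 1414/164 ≈ 8.622 mg/L.
Before the 4th dose, 3 doses have been given. Superposition: Cmin = C₀·(f + f² + … + f^3).
≈ 8.622 × (0.2996 + 0.0898 + 0.0269) ≈ 8.622 × 0.4163 ≈ 3.589 mg/L.

3.6 mg/L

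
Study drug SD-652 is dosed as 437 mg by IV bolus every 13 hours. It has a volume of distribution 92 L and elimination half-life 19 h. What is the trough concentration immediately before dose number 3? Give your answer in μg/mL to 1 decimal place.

f = (1/2)^(τ/t½) = (1/2)^(13/19) ≈ 0.6223.
C₀ = D/Vd = 437/92 ≈ 4.750 μg/mL.
Before the 3rd dose, 2 doses have been given. Superposition: Cmin = C₀·(f + f²).
≈ 4.750 × (0.6223 + 0.3873) ≈ 4.750 × 1.0096 ≈ 4.796 μg/mL.

4.8 μg/mL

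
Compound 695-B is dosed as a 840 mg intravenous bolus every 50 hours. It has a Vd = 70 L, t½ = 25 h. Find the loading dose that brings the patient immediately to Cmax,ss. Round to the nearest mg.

1120 mg

f = (1/2)^(50/25) ≈ 0.250000; accumulation ratio R = 1/(1−f) ≈ 1.33333.
Loading dose to hit Cmax,ss on first dose: D_load = D_maint·R ≈ 840 × 1.33333 ≈ 1120.00 mg.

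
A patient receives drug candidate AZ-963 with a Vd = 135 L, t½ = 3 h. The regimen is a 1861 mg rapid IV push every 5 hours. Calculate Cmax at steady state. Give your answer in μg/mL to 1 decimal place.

k = ln2/t½ = ln2/3 ≈ 0.231049 h⁻¹; fraction remaining f = e^(−kτ) = e^(−0.231049×5) ≈ 0.3150.
At steady state, accumulation factor R = 1/(1 − e^(−kτ)) ≈ 1.4599.
Each bolus raises the concentration by D/Vd = 1861/135 ≈ 13.785 μg/mL.
Cmax,ss = C₀/(1 − f) ≈ 13.785/0.6850 ≈ 20.124 μg/mL.

20.1 μg/mL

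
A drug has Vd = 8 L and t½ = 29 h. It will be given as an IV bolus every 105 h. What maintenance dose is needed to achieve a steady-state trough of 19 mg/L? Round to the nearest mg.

τ/t½ = 105/29 ≈ 3.6207, so f = (1/2)^(105/29) ≈ 0.081295.
Cmin,ss = (D/Vd)·f/(1−f), so D = Cmin,ss·Vd·(1−f)/f.
D = 19 × 8 × (1−f)/f ≈ 19 × 8 × 11.30088 ≈ 1717.73 mg.

1718 mg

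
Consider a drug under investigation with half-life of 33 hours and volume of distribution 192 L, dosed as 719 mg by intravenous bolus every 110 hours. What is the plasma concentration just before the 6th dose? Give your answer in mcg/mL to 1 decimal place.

f = (1/2)^(τ/t½) = (1/2)^(110/33) ≈ 0.0992.
C₀ = D/Vd = 719/192 ≈ 3.745 mcg/mL.
Before the 6th dose, 5 doses have been given. Superposition: Cmin = C₀·(f + f² + … + f^5).
≈ 3.745 × (0.0992 + 0.0098 + 0.0010 + 0.0001 + 0.0000) ≈ 3.745 × 0.1101 ≈ 0.412 mcg/mL.

0.4 mcg/mL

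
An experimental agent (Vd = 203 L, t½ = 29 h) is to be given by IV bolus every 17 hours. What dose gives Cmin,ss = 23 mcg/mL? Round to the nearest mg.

τ/t½ = 17/29 ≈ 0.58621, so f = (1/2)^(17/29) ≈ 0.666092.
Cmin,ss = (D/Vd)·f/(1−f), so D = Cmin,ss·Vd·(1−f)/f.
D = 23 × 203 × (1−f)/f ≈ 23 × 203 × 0.50129 ≈ 2340.52 mg.

2341 mg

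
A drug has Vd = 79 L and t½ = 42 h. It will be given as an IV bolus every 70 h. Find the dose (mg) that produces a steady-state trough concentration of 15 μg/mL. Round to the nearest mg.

2577 mg

τ/t½ = 70/42 ≈ 1.6667, so f = (1/2)^(70/42) ≈ 0.314980.
Cmin,ss = (D/Vd)·f/(1−f), so D = Cmin,ss·Vd·(1−f)/f.
D = 15 × 79 × (1−f)/f ≈ 15 × 79 × 2.17480 ≈ 2577.14 mg.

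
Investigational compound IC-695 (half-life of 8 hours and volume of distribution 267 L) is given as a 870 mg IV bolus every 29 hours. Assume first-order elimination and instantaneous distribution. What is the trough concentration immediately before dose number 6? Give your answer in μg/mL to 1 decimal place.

f = (1/2)^(τ/t½) = (1/2)^(29/8) ≈ 0.0811.
C₀ = D/Vd = 870/267 ≈ 3.258 μg/mL.
Before the 6th dose, 5 doses have been given. Superposition: Cmin = C₀·(f + f² + … + f^5).
≈ 3.258 × (0.0811 + 0.0066 + 0.0005 + 0.0000 + 0.0000) ≈ 3.258 × 0.0882 ≈ 0.287 μg/mL.

0.3 μg/mL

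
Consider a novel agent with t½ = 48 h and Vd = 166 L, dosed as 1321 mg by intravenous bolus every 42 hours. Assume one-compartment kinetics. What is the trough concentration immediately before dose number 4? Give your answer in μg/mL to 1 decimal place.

f = (1/2)^(τ/t½) = (1/2)^(42/48) ≈ 0.5453.
C₀ = D/Vd = 1321/166 ≈ 7.958 μg/mL.
Before the 4th dose, 3 doses have been given. Superposition: Cmin = C₀·(f + f² + … + f^3).
≈ 7.958 × (0.5453 + 0.2974 + 0.1621) ≈ 7.958 × 1.0048 ≈ 7.996 μg/mL.

8.0 μg/mL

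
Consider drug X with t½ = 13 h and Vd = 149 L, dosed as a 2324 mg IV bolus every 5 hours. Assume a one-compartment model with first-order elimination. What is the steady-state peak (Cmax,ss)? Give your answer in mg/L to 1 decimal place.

66.7 mg/L

Over one 5-h interval, 5/13 ≈ 0.38462 half-lives elapse, leaving f ≈ 0.7660 of each dose.
Accumulation ratio R = 1/(1 − f) ≈ 1/0.2340 ≈ 4.2735.
Each bolus raises the concentration by D/Vd = 2324/149 ≈ 15.597 mg/L.
Steady-state peak Cmax,ss = C₀·R ≈ 15.597 × 4.2735 ≈ 66.654 mg/L.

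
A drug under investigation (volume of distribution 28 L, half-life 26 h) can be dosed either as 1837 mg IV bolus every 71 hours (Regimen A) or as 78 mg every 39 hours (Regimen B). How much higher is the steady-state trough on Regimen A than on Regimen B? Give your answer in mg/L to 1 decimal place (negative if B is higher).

10.1 mg/L

Regimen A: f = (1/2)^(71/26) ≈ 0.1506; Cmin,ss = (1837/28)·f/(1−f) ≈ 11.632 mg/L.
Regimen B: f = (1/2)^(39/26) ≈ 0.3536; Cmin,ss = (78/28)·f/(1−f) ≈ 1.524 mg/L.
Difference ≈ 11.632 − 1.524 ≈ 10.108 mg/L.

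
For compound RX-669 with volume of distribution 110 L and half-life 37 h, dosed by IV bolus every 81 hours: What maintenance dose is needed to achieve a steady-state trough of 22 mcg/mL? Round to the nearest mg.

τ/t½ = 81/37 ≈ 2.1892, so f = (1/2)^(81/37) ≈ 0.219275.
Cmin,ss = (D/Vd)·f/(1−f), so D = Cmin,ss·Vd·(1−f)/f.
D = 22 × 110 × (1−f)/f ≈ 22 × 110 × 3.56048 ≈ 8616.36 mg.

8616 mg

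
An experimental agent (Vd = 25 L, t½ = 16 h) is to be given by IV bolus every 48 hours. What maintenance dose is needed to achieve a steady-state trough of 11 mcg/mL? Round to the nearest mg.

1925 mg

τ/t½ = 48/16 ≈ 3, so f = (1/2)^(48/16) ≈ 0.125000.
Cmin,ss = (D/Vd)·f/(1−f), so D = Cmin,ss·Vd·(1−f)/f.
D = 11 × 25 × (1−f)/f ≈ 11 × 25 × 7.00000 ≈ 1925.00 mg.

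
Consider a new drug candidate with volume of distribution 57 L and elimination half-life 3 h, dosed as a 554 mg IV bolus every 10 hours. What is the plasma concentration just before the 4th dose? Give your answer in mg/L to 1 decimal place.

f = (1/2)^(τ/t½) = (1/2)^(10/3) ≈ 0.0992.
C₀ = D/Vd = 554/57 ≈ 9.719 mg/L.
Before the 4th dose, 3 doses have been given. Superposition: Cmin = C₀·(f + f² + … + f^3).
≈ 9.719 × (0.0992 + 0.0098 + 0.0010) ≈ 9.719 × 0.1100 ≈ 1.069 mg/L.

1.1 mg/L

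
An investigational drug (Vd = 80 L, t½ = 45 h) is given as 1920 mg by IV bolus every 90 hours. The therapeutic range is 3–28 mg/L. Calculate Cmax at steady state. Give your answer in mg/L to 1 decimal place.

The dosing interval is 2 half-lives, so f = 2^(−2) = 0.25.
At steady state, R = 1/(1 − 0.25) = 4/3.
Single-dose peak C₀ = D/Vd = 1920/80 = 24 mg/L.
Steady-state peak Cmax,ss = C₀·R = 24 × 4/3 ≈ 32.000 mg/L.
Peak 32.0 mg/L vs MTC 28 mg/L: exceeds toxic threshold.

32.0 mg/L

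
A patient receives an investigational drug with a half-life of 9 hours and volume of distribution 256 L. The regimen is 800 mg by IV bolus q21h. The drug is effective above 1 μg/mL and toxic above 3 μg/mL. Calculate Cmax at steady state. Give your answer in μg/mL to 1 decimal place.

Over one 21-h interval, 21/9 ≈ 2.3333 half-lives elapse, leaving f ≈ 0.1984 of each dose.
Accumulation ratio R = 1/(1 − f) ≈ 1/0.8016 ≈ 1.2475.
Single-dose peak C₀ = D/Vd = 800/256 ≈ 3.125 μg/mL.
Steady-state peak Cmax,ss = C₀·R ≈ 3.125 × 1.2475 ≈ 3.898 μg/mL.
Peak 3.9 μg/mL vs MTC 3 μg/mL: exceeds toxic threshold.

3.9 μg/mL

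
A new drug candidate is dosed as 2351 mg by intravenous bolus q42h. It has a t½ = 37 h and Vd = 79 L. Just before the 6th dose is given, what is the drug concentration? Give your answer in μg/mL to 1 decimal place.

24.4 μg/mL

f = (1/2)^(τ/t½) = (1/2)^(42/37) ≈ 0.4553.
C₀ = D/Vd = 2351/79 ≈ 29.759 μg/mL.
Before the 6th dose, 5 doses have been given. Superposition: Cmin = C₀·(f + f² + … + f^5).
≈ 29.759 × (0.4553 + 0.2073 + 0.0944 + 0.0430 + 0.0196) ≈ 29.759 × 0.8196 ≈ 24.390 μg/mL.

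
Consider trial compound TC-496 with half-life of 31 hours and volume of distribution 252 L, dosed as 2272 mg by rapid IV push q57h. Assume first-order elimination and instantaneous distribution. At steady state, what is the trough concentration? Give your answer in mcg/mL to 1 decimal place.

Over one 57-h interval, 57/31 ≈ 1.8387 half-lives elapse, leaving f ≈ 0.2796 of each dose.
Single-dose peak C₀ = D/Vd = 2272/252 ≈ 9.016 mcg/mL.
Steady-state trough Cmin,ss = C₀·f/(1−f) ≈ 9.016 × 0.2796/0.7204 ≈ 3.499 mcg/mL.

3.5 mcg/mL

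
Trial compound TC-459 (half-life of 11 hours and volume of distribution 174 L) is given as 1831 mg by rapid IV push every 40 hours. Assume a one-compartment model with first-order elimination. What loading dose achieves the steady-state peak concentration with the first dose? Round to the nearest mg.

f = (1/2)^(40/11) ≈ 0.080417; accumulation ratio R = 1/(1−f) ≈ 1.08745.
Loading dose to hit Cmax,ss on first dose: D_load = D_maint·R ≈ 1831 × 1.08745 ≈ 1991.12 mg.

1991 mg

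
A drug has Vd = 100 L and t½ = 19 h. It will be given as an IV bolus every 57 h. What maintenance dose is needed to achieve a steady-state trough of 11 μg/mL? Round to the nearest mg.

7700 mg

τ/t½ = 57/19 ≈ 3, so f = (1/2)^(57/19) ≈ 0.125000.
Cmin,ss = (D/Vd)·f/(1−f), so D = Cmin,ss·Vd·(1−f)/f.
D = 11 × 100 × (1−f)/f ≈ 11 × 100 × 7.00000 ≈ 7700.00 mg.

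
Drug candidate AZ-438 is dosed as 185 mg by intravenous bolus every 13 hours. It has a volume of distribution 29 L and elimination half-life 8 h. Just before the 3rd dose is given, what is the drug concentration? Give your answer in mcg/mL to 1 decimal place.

2.7 mcg/mL

f = (1/2)^(τ/t½) = (1/2)^(13/8) ≈ 0.3242.
C₀ = D/Vd = 185/29 ≈ 6.379 mcg/mL.
Before the 3rd dose, 2 doses have been given. Superposition: Cmin = C₀·(f + f²).
≈ 6.379 × (0.3242 + 0.1051) ≈ 6.379 × 0.4293 ≈ 2.739 mcg/mL.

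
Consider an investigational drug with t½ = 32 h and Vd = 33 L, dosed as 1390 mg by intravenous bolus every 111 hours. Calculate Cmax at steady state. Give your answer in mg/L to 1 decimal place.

τ/t½ = 111/32 ≈ 3.4688, so fraction remaining f = (1/2)^(111/32) ≈ 0.0903.
Accumulation ratio R = 1/(1 − f) ≈ 1/0.9097 ≈ 1.0993.
Each bolus raises the concentration by D/Vd = 1390/33 ≈ 42.121 mg/L.
Steady-state peak Cmax,ss = C₀·R ≈ 42.121 × 1.0993 ≈ 46.304 mg/L.

46.3 mg/L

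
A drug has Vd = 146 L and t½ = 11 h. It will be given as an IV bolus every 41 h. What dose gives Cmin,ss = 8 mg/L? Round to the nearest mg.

14301 mg

τ/t½ = 41/11 ≈ 3.7273, so f = (1/2)^(41/11) ≈ 0.075506.
Cmin,ss = (D/Vd)·f/(1−f), so D = Cmin,ss·Vd·(1−f)/f.
D = 8 × 146 × (1−f)/f ≈ 8 × 146 × 12.24398 ≈ 14300.97 mg.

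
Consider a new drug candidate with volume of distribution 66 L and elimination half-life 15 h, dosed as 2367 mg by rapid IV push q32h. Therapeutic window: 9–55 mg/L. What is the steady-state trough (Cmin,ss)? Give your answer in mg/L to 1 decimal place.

k = ln2/t½ = ln2/15 ≈ 0.046210 h⁻¹; fraction remaining f = e^(−kτ) = e^(−0.046210×32) ≈ 0.2279.
Single-dose peak C₀ = D/Vd = 2367/66 ≈ 35.864 mg/L.
Steady-state trough Cmin,ss = C₀·f/(1−f) ≈ 35.864 × 0.2279/0.7721 ≈ 10.586 mg/L.
Trough 10.6 mg/L vs MEC 9 mg/L: adequate.

10.6 mg/L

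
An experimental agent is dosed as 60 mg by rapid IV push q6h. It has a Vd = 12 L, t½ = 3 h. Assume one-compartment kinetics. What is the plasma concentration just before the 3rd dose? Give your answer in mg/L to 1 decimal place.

f = (1/2)^(τ/t½) = (1/2)^(6/3) ≈ 0.2500.
C₀ = D/Vd = 60/12 ≈ 5.000 mg/L.
Before the 3rd dose, 2 doses have been given. Superposition: Cmin = C₀·(f + f²).
≈ 5.000 × (0.2500 + 0.0625) ≈ 5.000 × 0.3125 ≈ 1.562 mg/L.

1.6 mg/L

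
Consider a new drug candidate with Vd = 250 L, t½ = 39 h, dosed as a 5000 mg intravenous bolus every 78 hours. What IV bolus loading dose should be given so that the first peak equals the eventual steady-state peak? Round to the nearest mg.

f = (1/2)^(78/39) ≈ 0.250000; accumulation ratio R = 1/(1−f) ≈ 1.33333.
Loading dose to hit Cmax,ss on first dose: D_load = D_maint·R ≈ 5000 × 1.33333 ≈ 6666.65 mg.

6667 mg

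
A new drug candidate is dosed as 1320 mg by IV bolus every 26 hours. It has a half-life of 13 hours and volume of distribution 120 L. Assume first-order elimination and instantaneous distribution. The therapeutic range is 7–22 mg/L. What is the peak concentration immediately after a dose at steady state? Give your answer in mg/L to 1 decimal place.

14.7 mg/L

τ = 26 h = 2 half-lives, so f = (1/2)^2 = 0.25.
Accumulation ratio R = 1/(1 − f) = 1/0.75 = 4/3.
Single-dose peak C₀ = D/Vd = 1320/120 = 11 mg/L.
Steady-state peak Cmax,ss = C₀·R = 11 × 4/3 ≈ 14.667 mg/L.
Peak 14.7 mg/L vs MTC 22 mg/L: below toxic threshold.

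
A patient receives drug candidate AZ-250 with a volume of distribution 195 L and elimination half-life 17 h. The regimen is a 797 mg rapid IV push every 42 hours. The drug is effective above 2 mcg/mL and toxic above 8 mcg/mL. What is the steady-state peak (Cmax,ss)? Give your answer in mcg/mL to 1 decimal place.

5.0 mcg/mL

τ/t½ = 42/17 ≈ 2.4706, so fraction remaining f = (1/2)^(42/17) ≈ 0.1804.
Accumulation ratio R = 1/(1 − f) ≈ 1/0.8196 ≈ 1.2201.
Single-dose peak C₀ = D/Vd = 797/195 ≈ 4.087 mcg/mL.
Steady-state peak Cmax,ss = C₀·R ≈ 4.087 × 1.2201 ≈ 4.987 mcg/mL.
Peak 5.0 mcg/mL vs MTC 8 mcg/mL: below toxic threshold.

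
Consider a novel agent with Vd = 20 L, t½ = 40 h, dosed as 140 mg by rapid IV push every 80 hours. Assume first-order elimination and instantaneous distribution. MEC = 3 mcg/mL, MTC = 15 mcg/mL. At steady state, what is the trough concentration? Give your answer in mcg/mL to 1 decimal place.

2.3 mcg/mL

τ = 80 h = 2 half-lives, so f = (1/2)^2 = 0.25.
Accumulation ratio R = 1/(1 − f) = 1/0.75 = 4/3.
Single-dose peak C₀ = D/Vd = 140/20 = 7 mcg/mL.
Steady-state peak Cmax,ss = C₀·R = 7 × 4/3 ≈ 9.333 mcg/mL.
Steady-state trough Cmin,ss = Cmax,ss·f ≈ 9.333 × 0.25 ≈ 2.333 mcg/mL.
Trough 2.3 mcg/mL vs MEC 3 mcg/mL: subtherapeutic.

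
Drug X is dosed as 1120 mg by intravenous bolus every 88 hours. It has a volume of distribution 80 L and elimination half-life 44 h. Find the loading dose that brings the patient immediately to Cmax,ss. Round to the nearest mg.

f = (1/2)^(88/44) ≈ 0.250000; accumulation ratio R = 1/(1−f) ≈ 1.33333.
Loading dose to hit Cmax,ss on first dose: D_load = D_maint·R ≈ 1120 × 1.33333 ≈ 1493.33 mg.

1493 mg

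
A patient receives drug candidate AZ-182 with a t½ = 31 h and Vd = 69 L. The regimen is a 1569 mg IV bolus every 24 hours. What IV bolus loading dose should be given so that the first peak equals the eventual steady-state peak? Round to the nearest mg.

f = (1/2)^(24/31) ≈ 0.584715; accumulation ratio R = 1/(1−f) ≈ 2.40798.
Loading dose to hit Cmax,ss on first dose: D_load = D_maint·R ≈ 1569 × 2.40798 ≈ 3778.12 mg.

3778 mg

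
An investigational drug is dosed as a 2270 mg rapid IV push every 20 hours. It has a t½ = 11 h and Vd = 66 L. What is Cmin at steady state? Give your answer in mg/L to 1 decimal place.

τ/t½ = 20/11 ≈ 1.8182, so fraction remaining f = (1/2)^(20/11) ≈ 0.2836.
At steady state, accumulation factor R = 1/(1 − e^(−kτ)) ≈ 1.3959.
Each bolus raises the concentration by D/Vd = 2270/66 ≈ 34.394 mg/L.
Cmax,ss = C₀/(1 − f) ≈ 34.394/0.7164 ≈ 48.009 mg/L.
One interval later, Cmin,ss = Cmax,ss·e^(−kτ) ≈ 48.009 × 0.2836 ≈ 13.615 mg/L.

13.6 mg/L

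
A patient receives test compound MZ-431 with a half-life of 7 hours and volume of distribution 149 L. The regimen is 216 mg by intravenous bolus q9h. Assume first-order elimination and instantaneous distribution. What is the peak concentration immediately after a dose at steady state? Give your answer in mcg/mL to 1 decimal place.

2.5 mcg/mL

Over one 9-h interval, 9/7 ≈ 1.2857 half-lives elapse, leaving f ≈ 0.4102 of each dose.
At steady state, accumulation factor R = 1/(1 − e^(−kτ)) ≈ 1.6955.
Each bolus raises the concentration by D/Vd = 216/149 ≈ 1.450 mcg/mL.
Cmax,ss = C₀/(1 − f) ≈ 1.450/0.5898 ≈ 2.458 mcg/mL.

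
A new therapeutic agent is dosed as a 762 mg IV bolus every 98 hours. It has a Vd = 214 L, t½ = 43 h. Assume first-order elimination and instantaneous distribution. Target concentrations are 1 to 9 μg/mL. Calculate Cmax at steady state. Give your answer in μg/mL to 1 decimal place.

Over one 98-h interval, 98/43 ≈ 2.2791 half-lives elapse, leaving f ≈ 0.2060 of each dose.
At steady state, accumulation factor R = 1/(1 − e^(−kτ)) ≈ 1.2594.
Single-dose peak C₀ = D/Vd = 762/214 ≈ 3.561 μg/mL.
Steady-state peak Cmax,ss = C₀·R ≈ 3.561 × 1.2594 ≈ 4.485 μg/mL.
Peak 4.5 μg/mL vs MTC 9 μg/mL: below toxic threshold.

4.5 μg/mL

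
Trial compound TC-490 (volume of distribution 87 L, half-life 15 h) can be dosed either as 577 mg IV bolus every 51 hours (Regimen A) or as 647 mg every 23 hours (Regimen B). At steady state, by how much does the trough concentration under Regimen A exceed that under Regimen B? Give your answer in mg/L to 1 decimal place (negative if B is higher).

-3.2 mg/L

Regimen A: f = (1/2)^(51/15) ≈ 0.0947; Cmin,ss = (577/87)·f/(1−f) ≈ 0.694 mg/L.
Regimen B: f = (1/2)^(23/15) ≈ 0.3455; Cmin,ss = (647/87)·f/(1−f) ≈ 3.926 mg/L.
Difference ≈ 0.694 − 3.926 ≈ -3.232 mg/L.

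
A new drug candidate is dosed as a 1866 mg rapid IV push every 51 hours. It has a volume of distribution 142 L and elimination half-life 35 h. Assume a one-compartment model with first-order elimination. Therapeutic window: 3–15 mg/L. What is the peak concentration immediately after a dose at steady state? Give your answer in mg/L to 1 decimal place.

20.7 mg/L

k = ln2/t½ = ln2/35 ≈ 0.019804 h⁻¹; fraction remaining f = e^(−kτ) = e^(−0.019804×51) ≈ 0.3642.
Accumulation ratio R = 1/(1 − f) ≈ 1/0.6358 ≈ 1.5728.
Each bolus raises the concentration by D/Vd = 1866/142 ≈ 13.141 mg/L.
Cmax,ss = C₀/(1 − f) ≈ 13.141/0.6358 ≈ 20.668 mg/L.
Peak 20.7 mg/L vs MTC 15 mg/L: exceeds toxic threshold.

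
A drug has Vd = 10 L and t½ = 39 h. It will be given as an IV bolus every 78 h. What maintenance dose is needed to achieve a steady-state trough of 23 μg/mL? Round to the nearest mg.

τ/t½ = 78/39 ≈ 2, so f = (1/2)^(78/39) ≈ 0.250000.
Cmin,ss = (D/Vd)·f/(1−f), so D = Cmin,ss·Vd·(1−f)/f.
D = 23 × 10 × (1−f)/f ≈ 23 × 10 × 3.00000 ≈ 690.00 mg.

690 mg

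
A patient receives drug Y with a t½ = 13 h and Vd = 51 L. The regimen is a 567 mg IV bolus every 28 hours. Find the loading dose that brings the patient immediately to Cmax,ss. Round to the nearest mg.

f = (1/2)^(28/13) ≈ 0.224713; accumulation ratio R = 1/(1−f) ≈ 1.28984.
Loading dose to hit Cmax,ss on first dose: D_load = D_maint·R ≈ 567 × 1.28984 ≈ 731.34 mg.

731 mg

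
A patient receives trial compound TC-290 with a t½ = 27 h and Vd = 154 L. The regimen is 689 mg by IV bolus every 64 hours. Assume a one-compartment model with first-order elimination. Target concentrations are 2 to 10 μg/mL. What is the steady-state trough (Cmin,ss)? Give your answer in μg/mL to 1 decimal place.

1.1 μg/mL

τ/t½ = 64/27 ≈ 2.3704, so fraction remaining f = (1/2)^(64/27) ≈ 0.1934.
At steady state, accumulation factor R = 1/(1 − e^(−kτ)) ≈ 1.2398.
Each bolus raises the concentration by D/Vd = 689/154 ≈ 4.474 μg/mL.
Cmax,ss = C₀/(1 − f) ≈ 4.474/0.8066 ≈ 5.547 μg/mL.
One interval later, Cmin,ss = Cmax,ss·e^(−kτ) ≈ 5.547 × 0.1934 ≈ 1.073 μg/mL.
Trough 1.1 μg/mL vs MEC 2 μg/mL: subtherapeutic.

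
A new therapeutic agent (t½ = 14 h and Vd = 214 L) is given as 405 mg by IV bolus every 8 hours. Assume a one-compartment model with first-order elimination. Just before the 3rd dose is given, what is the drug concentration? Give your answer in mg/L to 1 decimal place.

2.1 mg/L

f = (1/2)^(τ/t½) = (1/2)^(8/14) ≈ 0.6730.
C₀ = D/Vd = 405/214 ≈ 1.893 mg/L.
Before the 3rd dose, 2 doses have been given. Superposition: Cmin = C₀·(f + f²).
≈ 1.893 × (0.6730 + 0.4529) ≈ 1.893 × 1.1259 ≈ 2.131 mg/L.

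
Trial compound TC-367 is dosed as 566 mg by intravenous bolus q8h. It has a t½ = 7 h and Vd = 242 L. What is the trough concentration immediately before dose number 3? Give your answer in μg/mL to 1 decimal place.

1.5 μg/mL

f = (1/2)^(τ/t½) = (1/2)^(8/7) ≈ 0.4529.
C₀ = D/Vd = 566/242 ≈ 2.339 μg/mL.
Before the 3rd dose, 2 doses have been given. Superposition: Cmin = C₀·(f + f²).
≈ 2.339 × (0.4529 + 0.2051) ≈ 2.339 × 0.6580 ≈ 1.539 μg/mL.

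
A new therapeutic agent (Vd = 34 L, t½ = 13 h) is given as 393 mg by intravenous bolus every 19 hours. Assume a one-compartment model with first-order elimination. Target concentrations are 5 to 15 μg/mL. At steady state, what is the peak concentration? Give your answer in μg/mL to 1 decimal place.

18.1 μg/mL

k = ln2/t½ = ln2/13 ≈ 0.053319 h⁻¹; fraction remaining f = e^(−kτ) = e^(−0.053319×19) ≈ 0.3631.
At steady state, accumulation factor R = 1/(1 − e^(−kτ)) ≈ 1.5701.
Single-dose peak C₀ = D/Vd = 393/34 ≈ 11.559 μg/mL.
Steady-state peak Cmax,ss = C₀·R ≈ 11.559 × 1.5701 ≈ 18.149 μg/mL.
Peak 18.1 μg/mL vs MTC 15 μg/mL: exceeds toxic threshold.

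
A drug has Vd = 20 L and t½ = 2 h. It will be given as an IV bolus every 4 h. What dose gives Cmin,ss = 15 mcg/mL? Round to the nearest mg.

900 mg

τ/t½ = 4/2 ≈ 2, so f = (1/2)^(4/2) ≈ 0.250000.
Cmin,ss = (D/Vd)·f/(1−f), so D = Cmin,ss·Vd·(1−f)/f.
D = 15 × 20 × (1−f)/f ≈ 15 × 20 × 3.00000 ≈ 900.00 mg.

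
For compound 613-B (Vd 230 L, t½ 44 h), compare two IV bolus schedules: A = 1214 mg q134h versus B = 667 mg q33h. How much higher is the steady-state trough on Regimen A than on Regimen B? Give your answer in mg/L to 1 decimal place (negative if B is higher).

-3.5 mg/L

Regimen A: f = (1/2)^(134/44) ≈ 0.1211; Cmin,ss = (1214/230)·f/(1−f) ≈ 0.727 mg/L.
Regimen B: f = (1/2)^(33/44) ≈ 0.5946; Cmin,ss = (667/230)·f/(1−f) ≈ 4.253 mg/L.
Difference ≈ 0.727 − 4.253 ≈ -3.526 mg/L.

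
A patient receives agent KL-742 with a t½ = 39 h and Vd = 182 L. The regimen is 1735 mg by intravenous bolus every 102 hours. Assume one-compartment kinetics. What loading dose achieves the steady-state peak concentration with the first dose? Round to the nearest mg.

f = (1/2)^(102/39) ≈ 0.163189; accumulation ratio R = 1/(1−f) ≈ 1.19501.
Loading dose to hit Cmax,ss on first dose: D_load = D_maint·R ≈ 1735 × 1.19501 ≈ 2073.34 mg.

2073 mg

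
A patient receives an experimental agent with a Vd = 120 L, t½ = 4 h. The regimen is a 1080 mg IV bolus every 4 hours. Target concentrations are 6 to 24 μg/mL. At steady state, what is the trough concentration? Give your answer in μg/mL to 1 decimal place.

The dosing interval is 1 half-life, so f = 2^(−1) = 0.5.
At steady state, R = 1/(1 − 0.5) = 2/1.
Single-dose peak C₀ = D/Vd = 1080/120 = 9 μg/mL.
Steady-state peak Cmax,ss = C₀·R = 9 × 2/1 ≈ 18.000 μg/mL.
Steady-state trough Cmin,ss = Cmax,ss·f ≈ 18.000 × 0.5 ≈ 9.000 μg/mL.
Trough 9.0 μg/mL vs MEC 6 μg/mL: adequate.

9.0 μg/mL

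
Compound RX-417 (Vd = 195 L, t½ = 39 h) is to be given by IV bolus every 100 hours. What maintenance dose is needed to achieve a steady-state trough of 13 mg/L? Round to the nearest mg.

τ/t½ = 100/39 ≈ 2.5641, so f = (1/2)^(100/39) ≈ 0.169094.
Cmin,ss = (D/Vd)·f/(1−f), so D = Cmin,ss·Vd·(1−f)/f.
D = 13 × 195 × (1−f)/f ≈ 13 × 195 × 4.91387 ≈ 12456.66 mg.

12457 mg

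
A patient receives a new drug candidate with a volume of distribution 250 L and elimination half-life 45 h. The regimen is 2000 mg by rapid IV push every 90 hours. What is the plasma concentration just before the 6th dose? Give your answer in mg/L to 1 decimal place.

f = (1/2)^(τ/t½) = (1/2)^(90/45) ≈ 0.2500.
C₀ = D/Vd = 2000/250 ≈ 8.000 mg/L.
Before the 6th dose, 5 doses have been given. Superposition: Cmin = C₀·(f + f² + … + f^5).
≈ 8.000 × (0.2500 + 0.0625 + 0.0156 + 0.0039 + 0.0010) ≈ 8.000 × 0.3330 ≈ 2.664 mg/L.

2.7 mg/L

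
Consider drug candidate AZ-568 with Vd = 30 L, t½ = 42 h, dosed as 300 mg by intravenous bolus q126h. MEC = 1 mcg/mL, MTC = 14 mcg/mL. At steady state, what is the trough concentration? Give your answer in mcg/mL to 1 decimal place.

τ = 126 h = 3 half-lives, so f = (1/2)^3 = 0.125.
At steady state, R = 1/(1 − 0.125) = 8/7.
Single-dose peak C₀ = D/Vd = 300/30 = 10 mcg/mL.
Steady-state peak Cmax,ss = C₀·R = 10 × 8/7 ≈ 11.429 mcg/mL.
Steady-state trough Cmin,ss = Cmax,ss·f ≈ 11.429 × 0.125 ≈ 1.429 mcg/mL.
Trough 1.4 mcg/mL vs MEC 1 mcg/mL: adequate.

1.4 mcg/mL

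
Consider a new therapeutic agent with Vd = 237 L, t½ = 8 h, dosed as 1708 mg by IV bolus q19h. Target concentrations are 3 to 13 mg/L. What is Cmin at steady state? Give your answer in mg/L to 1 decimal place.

1.7 mg/L

k = ln2/t½ = ln2/8 ≈ 0.086643 h⁻¹; fraction remaining f = e^(−kτ) = e^(−0.086643×19) ≈ 0.1928.
Accumulation ratio R = 1/(1 − f) ≈ 1/0.8072 ≈ 1.2389.
Each bolus raises the concentration by D/Vd = 1708/237 ≈ 7.207 mg/L.
Steady-state peak Cmax,ss = C₀·R ≈ 7.207 × 1.2389 ≈ 8.929 mg/L.
One interval later, Cmin,ss = Cmax,ss·e^(−kτ) ≈ 8.929 × 0.1928 ≈ 1.722 mg/L.
Trough 1.7 mg/L vs MEC 3 mg/L: subtherapeutic.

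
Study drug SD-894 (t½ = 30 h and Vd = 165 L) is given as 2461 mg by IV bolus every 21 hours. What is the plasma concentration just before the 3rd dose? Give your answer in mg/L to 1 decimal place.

f = (1/2)^(τ/t½) = (1/2)^(21/30) ≈ 0.6156.
C₀ = D/Vd = 2461/165 ≈ 14.915 mg/L.
Before the 3rd dose, 2 doses have been given. Superposition: Cmin = C₀·(f + f²).
≈ 14.915 × (0.6156 + 0.3790) ≈ 14.915 × 0.9946 ≈ 14.834 mg/L.

14.8 mg/L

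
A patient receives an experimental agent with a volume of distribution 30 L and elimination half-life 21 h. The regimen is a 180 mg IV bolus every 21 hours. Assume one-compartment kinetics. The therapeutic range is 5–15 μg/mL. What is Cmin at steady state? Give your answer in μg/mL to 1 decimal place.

The dosing interval is 1 half-life, so f = 2^(−1) = 0.5.
Accumulation ratio R = 1/(1 − f) = 1/0.5 = 2/1.
Single-dose peak C₀ = D/Vd = 180/30 = 6 μg/mL.
Steady-state peak Cmax,ss = C₀·R = 6 × 2/1 ≈ 12.000 μg/mL.
Steady-state trough Cmin,ss = Cmax,ss·f ≈ 12.000 × 0.5 ≈ 6.000 μg/mL.
Trough 6.0 μg/mL vs MEC 5 μg/mL: adequate.

6.0 μg/mL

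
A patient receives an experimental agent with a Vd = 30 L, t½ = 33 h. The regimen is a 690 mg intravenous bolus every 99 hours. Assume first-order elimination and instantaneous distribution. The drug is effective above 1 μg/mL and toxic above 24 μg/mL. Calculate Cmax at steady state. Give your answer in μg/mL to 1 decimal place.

τ = 99 h = 3 half-lives, so f = (1/2)^3 = 0.125.
At steady state, R = 1/(1 − 0.125) = 8/7.
Single-dose peak C₀ = D/Vd = 690/30 = 23 μg/mL.
Steady-state peak Cmax,ss = C₀·R = 23 × 8/7 ≈ 26.286 μg/mL.
Peak 26.3 μg/mL vs MTC 24 μg/mL: exceeds toxic threshold.

26.3 μg/mL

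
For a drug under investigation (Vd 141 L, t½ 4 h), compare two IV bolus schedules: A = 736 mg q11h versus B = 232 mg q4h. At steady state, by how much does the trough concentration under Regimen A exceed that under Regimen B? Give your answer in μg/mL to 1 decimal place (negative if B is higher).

Regimen A: f = (1/2)^(11/4) ≈ 0.1487; Cmin,ss = (736/141)·f/(1−f) ≈ 0.912 μg/mL.
Regimen B: f = (1/2)^(4/4) ≈ 0.5000; Cmin,ss = (232/141)·f/(1−f) ≈ 1.645 μg/mL.
Difference ≈ 0.912 − 1.645 ≈ -0.733 μg/mL.

-0.7 μg/mL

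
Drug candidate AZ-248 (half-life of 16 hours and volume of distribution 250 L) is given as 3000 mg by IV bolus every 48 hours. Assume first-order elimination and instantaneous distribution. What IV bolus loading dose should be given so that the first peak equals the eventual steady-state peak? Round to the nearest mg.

3429 mg

f = (1/2)^(48/16) ≈ 0.125000; accumulation ratio R = 1/(1−f) ≈ 1.14286.
Loading dose to hit Cmax,ss on first dose: D_load = D_maint·R ≈ 3000 × 1.14286 ≈ 3428.58 mg.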